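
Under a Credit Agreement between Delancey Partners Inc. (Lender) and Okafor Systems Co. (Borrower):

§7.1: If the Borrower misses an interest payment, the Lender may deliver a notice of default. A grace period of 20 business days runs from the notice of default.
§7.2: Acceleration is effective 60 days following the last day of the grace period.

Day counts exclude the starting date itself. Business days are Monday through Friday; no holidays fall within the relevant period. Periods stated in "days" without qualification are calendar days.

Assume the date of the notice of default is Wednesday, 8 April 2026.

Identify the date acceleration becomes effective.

5 July 2026

From Wednesday, 8 April 2026, 20 business days (Apr 9, Apr 10, Apr 13, Apr 14, …, May 4, May 5, May 6, skipping weekends) brings us to Wednesday, 6 May 2026, which is the last day of the grace period.
Adding 60 calendar days to 6 May 2026 gives 5 July 2026, which is the date acceleration becomes effective.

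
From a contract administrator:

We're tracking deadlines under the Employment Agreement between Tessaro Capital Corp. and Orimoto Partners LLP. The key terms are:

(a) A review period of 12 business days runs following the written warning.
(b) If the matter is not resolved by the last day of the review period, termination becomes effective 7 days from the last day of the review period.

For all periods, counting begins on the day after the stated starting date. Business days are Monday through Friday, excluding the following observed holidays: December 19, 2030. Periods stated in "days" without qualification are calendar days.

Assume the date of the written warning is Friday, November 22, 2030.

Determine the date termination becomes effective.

December 17, 2030

The last day of the review period: 12 business days after Friday, November 22, 2030, skipping weekends — Nov 25, Nov 26, Nov 27, Nov 28, …, Dec 6, Dec 9, Dec 10 — lands on Tuesday, December 10, 2030.
Adding 7 calendar days to December 10, 2030 gives December 17, 2030, which is the date termination becomes effective.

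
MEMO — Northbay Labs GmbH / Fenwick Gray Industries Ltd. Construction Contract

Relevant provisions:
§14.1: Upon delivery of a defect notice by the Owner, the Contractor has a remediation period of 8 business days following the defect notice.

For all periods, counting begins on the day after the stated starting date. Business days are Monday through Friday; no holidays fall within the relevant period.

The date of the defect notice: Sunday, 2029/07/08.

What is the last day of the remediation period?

The last day of the remediation period: counting 8 business days from Sunday, 2029/07/08 (Jul 9, Jul 10, Jul 11, Jul 12, Jul 13, Jul 16, Jul 17, Jul 18, skipping weekends) reaches Wednesday, 2029/07/18.

2029/07/18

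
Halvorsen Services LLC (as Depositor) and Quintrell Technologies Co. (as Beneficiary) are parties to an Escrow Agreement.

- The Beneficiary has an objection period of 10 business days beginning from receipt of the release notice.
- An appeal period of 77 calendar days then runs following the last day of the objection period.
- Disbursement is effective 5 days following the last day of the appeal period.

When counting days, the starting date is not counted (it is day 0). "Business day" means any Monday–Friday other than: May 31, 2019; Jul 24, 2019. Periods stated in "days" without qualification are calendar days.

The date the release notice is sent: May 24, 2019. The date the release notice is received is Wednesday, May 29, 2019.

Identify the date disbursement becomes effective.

Sep 3, 2019

The last day of the objection period: counting 10 business days from Wednesday, May 29, 2019 (May 30, Jun 3, Jun 4, Jun 5, Jun 6, Jun 7, Jun 10, Jun 11, Jun 12, Jun 13, skipping weekends and the listed holiday on May 31) reaches Thursday, Jun 13, 2019.
The last day of the appeal period: Jun 13, 2019 + 77 days = Aug 29, 2019.
The date disbursement becomes effective: 5 calendar days after Aug 29, 2019 is Sep 3, 2019.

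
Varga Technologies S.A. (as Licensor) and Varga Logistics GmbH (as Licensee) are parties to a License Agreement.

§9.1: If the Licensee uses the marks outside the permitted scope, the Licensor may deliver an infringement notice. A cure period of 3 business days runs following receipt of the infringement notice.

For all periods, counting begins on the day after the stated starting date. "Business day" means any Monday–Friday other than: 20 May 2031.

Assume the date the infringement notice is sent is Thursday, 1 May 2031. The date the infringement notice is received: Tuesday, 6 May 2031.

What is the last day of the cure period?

The last day of the cure period: 3 business days after Tuesday, 6 May 2031, skipping weekends — May 7, May 8, May 9 — lands on Friday, 9 May 2031.

9 May 2031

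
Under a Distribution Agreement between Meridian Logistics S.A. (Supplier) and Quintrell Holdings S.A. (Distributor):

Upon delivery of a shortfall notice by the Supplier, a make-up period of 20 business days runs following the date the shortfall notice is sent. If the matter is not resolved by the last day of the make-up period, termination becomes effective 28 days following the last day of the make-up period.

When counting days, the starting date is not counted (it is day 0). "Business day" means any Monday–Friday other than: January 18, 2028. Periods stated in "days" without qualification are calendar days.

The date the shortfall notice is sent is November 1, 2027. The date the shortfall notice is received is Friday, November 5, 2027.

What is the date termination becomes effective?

December 27, 2027

From Monday, November 1, 2027, 20 business days (Nov 2, Nov 3, Nov 4, Nov 5, …, Nov 25, Nov 26, Nov 29, skipping weekends) brings us to Monday, November 29, 2027, which is the last day of the make-up period.
The date termination becomes effective: 28 calendar days after November 29, 2027 is December 27, 2027.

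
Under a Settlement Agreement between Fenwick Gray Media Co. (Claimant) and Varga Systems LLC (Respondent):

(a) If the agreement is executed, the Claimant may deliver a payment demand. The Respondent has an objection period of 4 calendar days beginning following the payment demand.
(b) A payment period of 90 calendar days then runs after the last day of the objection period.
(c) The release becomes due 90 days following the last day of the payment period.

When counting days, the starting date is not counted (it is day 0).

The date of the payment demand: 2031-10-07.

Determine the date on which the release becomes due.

The last day of the objection period: 2031-10-07 + 4 days = 2031-10-11.
Adding 90 calendar days to 2031-10-11 gives 2032-01-09, which is the last day of the payment period.
The date on which the release becomes due: 2032-01-09 + 90 days = 2032-04-08.

2032-04-08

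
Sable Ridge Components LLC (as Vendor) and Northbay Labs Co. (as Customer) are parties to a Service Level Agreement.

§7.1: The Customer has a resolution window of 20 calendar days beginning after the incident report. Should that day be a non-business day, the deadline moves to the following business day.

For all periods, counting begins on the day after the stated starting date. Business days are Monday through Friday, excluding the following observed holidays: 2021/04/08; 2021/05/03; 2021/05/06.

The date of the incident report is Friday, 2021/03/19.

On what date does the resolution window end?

The last day of the resolution window: 2021/03/19 + 20 days = 2021/04/08. That falls on Thursday, a listed holiday, so it rolls to the next business day, Friday, 2021/04/09.

2021/04/09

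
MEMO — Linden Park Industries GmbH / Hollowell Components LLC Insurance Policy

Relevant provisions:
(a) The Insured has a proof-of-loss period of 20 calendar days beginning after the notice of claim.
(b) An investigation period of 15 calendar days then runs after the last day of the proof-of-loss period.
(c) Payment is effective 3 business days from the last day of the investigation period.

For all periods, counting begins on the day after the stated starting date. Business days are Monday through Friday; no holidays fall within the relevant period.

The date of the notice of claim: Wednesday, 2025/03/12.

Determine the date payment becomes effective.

2025/04/21

The last day of the proof-of-loss period: 20 calendar days after 2025/03/12 is 2025/04/01.
The last day of the investigation period: 15 calendar days after 2025/04/01 is 2025/04/16.
The date payment becomes effective: 3 business days after Wednesday, 2025/04/16, skipping weekends — Apr 17, Apr 18, Apr 21 — lands on Monday, 2025/04/21.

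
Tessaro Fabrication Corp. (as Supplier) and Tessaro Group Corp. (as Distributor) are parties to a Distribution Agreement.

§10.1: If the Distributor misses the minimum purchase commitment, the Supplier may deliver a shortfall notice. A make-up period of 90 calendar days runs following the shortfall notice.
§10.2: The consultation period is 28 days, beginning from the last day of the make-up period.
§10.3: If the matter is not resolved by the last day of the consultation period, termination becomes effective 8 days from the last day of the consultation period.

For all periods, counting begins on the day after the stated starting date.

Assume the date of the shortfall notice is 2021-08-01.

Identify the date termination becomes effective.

2021-12-05

The last day of the make-up period: 90 calendar days after 2021-08-01 is 2021-10-30.
The last day of the consultation period: 2021-10-30 + 28 days = 2021-11-27.
The date termination becomes effective: 2021-11-27 + 8 days = 2021-12-05.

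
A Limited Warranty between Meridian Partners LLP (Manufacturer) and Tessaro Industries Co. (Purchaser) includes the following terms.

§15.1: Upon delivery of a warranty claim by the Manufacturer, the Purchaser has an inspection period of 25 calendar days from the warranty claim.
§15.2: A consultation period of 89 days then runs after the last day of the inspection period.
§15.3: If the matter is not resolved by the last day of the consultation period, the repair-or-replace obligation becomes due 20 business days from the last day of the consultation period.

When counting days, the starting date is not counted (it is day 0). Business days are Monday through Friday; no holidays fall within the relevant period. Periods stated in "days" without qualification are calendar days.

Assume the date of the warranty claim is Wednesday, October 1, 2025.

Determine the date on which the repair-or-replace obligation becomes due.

The last day of the inspection period: October 1, 2025 + 25 days = October 26, 2025.
The last day of the consultation period: 89 calendar days after October 26, 2025 is January 23, 2026.
From Friday, January 23, 2026, 20 business days (Jan 26, Jan 27, Jan 28, Jan 29, …, Feb 18, Feb 19, Feb 20, skipping weekends) brings us to Friday, February 20, 2026, which is the date on which the repair-or-replace obligation becomes due.

February 20, 2026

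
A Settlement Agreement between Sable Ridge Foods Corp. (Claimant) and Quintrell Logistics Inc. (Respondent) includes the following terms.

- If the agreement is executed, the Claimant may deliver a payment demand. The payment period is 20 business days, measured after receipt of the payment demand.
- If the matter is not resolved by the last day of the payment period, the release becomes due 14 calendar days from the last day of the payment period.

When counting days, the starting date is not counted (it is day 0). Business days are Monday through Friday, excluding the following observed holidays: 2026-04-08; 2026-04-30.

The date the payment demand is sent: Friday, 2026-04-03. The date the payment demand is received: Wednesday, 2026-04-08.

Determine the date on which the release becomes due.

The last day of the payment period: 20 business days after Wednesday, 2026-04-08, skipping weekends and the listed holiday on Apr 30 — Apr 9, Apr 10, Apr 13, Apr 14, …, May 5, May 6, May 7 — lands on Thursday, 2026-05-07.
The date on which the release becomes due: 14 calendar days after 2026-05-07 is 2026-05-21.

2026-05-21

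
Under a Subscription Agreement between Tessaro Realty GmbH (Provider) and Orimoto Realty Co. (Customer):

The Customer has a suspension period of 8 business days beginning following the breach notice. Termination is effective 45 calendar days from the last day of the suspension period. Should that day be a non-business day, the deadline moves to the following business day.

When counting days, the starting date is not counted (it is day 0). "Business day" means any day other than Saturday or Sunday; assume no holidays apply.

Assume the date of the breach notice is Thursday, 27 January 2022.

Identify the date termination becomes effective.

25 March 2022

The last day of the suspension period: counting 8 business days from Thursday, 27 January 2022 (Jan 28, Jan 31, Feb 1, Feb 2, Feb 3, Feb 4, Feb 7, Feb 8, skipping weekends) reaches Tuesday, 8 February 2022.
The date termination becomes effective: 8 February 2022 + 45 days = 25 March 2022. 25 March 2022 is a Friday, so no roll-forward applies.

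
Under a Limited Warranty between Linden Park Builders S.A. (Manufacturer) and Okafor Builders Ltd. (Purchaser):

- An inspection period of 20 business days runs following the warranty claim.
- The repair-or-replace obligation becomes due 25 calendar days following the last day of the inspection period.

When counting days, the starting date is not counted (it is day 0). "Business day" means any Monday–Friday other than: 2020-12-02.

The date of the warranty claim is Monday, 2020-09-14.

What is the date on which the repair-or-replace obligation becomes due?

The last day of the inspection period: counting 20 business days from Monday, 2020-09-14 (Sep 15, Sep 16, Sep 17, Sep 18, …, Oct 8, Oct 9, Oct 12, skipping weekends) reaches Monday, 2020-10-12.
The date on which the repair-or-replace obligation becomes due: 2020-10-12 + 25 days = 2020-11-06.

2020-11-06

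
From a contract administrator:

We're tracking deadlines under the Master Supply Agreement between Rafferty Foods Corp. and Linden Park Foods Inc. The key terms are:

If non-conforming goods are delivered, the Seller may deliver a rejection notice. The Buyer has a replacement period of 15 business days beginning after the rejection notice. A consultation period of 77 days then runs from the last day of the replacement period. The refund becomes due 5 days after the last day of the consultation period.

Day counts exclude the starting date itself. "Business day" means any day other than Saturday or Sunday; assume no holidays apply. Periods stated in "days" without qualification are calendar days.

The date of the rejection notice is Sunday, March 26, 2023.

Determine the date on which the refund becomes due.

The last day of the replacement period: counting 15 business days from Sunday, March 26, 2023 (Mar 27, Mar 28, Mar 29, Mar 30, …, Apr 12, Apr 13, Apr 14, skipping weekends) reaches Friday, April 14, 2023.
The last day of the consultation period: April 14, 2023 + 77 days = June 30, 2023.
The date on which the refund becomes due: 5 calendar days after June 30, 2023 is July 5, 2023.

July 5, 2023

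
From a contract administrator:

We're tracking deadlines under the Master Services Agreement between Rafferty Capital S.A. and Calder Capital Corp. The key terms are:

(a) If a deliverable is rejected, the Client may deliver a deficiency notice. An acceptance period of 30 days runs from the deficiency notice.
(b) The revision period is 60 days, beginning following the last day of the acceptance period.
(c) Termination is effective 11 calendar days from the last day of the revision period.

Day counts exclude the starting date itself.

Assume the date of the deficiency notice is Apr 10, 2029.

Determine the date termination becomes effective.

Jul 20, 2029

The last day of the acceptance period: 30 calendar days after Apr 10, 2029 is May 10, 2029.
The last day of the revision period: May 10, 2029 + 60 days = Jul 9, 2029.
Adding 11 calendar days to Jul 9, 2029 gives Jul 20, 2029, which is the date termination becomes effective.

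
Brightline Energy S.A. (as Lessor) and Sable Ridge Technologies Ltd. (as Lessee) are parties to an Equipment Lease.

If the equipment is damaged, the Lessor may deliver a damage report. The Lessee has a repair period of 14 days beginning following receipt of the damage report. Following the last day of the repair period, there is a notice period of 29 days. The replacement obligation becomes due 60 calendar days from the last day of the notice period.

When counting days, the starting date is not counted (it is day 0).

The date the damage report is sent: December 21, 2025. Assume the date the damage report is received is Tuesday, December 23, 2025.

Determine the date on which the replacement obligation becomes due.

The last day of the repair period: December 23, 2025 + 14 days = January 6, 2026.
The last day of the notice period: 29 calendar days after January 6, 2026 is February 4, 2026.
The date on which the replacement obligation becomes due: 60 calendar days after February 4, 2026 is April 5, 2026.

April 5, 2026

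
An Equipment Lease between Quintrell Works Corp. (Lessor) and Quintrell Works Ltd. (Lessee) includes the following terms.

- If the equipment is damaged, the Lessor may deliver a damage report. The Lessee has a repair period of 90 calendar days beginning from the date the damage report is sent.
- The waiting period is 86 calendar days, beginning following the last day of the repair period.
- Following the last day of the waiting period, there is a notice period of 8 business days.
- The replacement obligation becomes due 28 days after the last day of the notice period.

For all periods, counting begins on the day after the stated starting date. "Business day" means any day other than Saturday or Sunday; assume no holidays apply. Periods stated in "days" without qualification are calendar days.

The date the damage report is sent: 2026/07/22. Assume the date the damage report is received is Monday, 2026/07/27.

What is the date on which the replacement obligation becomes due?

The last day of the repair period: 90 calendar days after 2026/07/22 is 2026/10/20.
The last day of the waiting period: 86 calendar days after 2026/10/20 is 2027/01/14.
The last day of the notice period: 8 business days after Thursday, 2027/01/14, skipping weekends — Jan 15, Jan 18, Jan 19, Jan 20, Jan 21, Jan 22, Jan 25, Jan 26 — lands on Tuesday, 2027/01/26.
Adding 28 calendar days to 2027/01/26 gives 2027/02/23, which is the date on which the replacement obligation becomes due.

2027/02/23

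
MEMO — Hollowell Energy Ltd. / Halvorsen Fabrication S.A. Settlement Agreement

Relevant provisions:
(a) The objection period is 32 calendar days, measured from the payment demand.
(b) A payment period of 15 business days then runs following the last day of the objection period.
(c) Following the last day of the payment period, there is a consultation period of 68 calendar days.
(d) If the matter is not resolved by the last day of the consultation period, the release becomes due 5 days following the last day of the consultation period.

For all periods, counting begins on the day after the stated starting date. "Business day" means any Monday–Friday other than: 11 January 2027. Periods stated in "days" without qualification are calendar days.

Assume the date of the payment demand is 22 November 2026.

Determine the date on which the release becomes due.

Adding 32 calendar days to 22 November 2026 gives 24 December 2026, which is the last day of the objection period.
The last day of the payment period: counting 15 business days from Thursday, 24 December 2026 (Dec 25, Dec 28, Dec 29, Dec 30, …, Jan 13, Jan 14, Jan 15, skipping weekends and the listed holiday on Jan 11) reaches Friday, 15 January 2027.
The last day of the consultation period: 15 January 2027 + 68 days = 24 March 2027.
The date on which the release becomes due: 24 March 2027 + 5 days = 29 March 2027.

29 March 2027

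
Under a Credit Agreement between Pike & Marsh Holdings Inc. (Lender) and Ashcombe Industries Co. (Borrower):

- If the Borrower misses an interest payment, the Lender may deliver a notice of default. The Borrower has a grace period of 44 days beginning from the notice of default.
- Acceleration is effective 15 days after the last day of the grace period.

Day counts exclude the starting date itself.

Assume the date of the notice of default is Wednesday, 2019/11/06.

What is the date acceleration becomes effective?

The last day of the grace period: 2019/11/06 + 44 days = 2019/12/20.
The date acceleration becomes effective: 2019/12/20 + 15 days = 2020/01/04.

2020/01/04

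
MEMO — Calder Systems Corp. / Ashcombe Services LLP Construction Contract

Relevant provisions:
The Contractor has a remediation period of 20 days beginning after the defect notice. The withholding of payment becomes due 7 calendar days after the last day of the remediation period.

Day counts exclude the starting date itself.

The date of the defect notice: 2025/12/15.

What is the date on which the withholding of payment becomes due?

The last day of the remediation period: 20 calendar days after 2025/12/15 is 2026/01/04.
Adding 7 calendar days to 2026/01/04 gives 2026/01/11, which is the date on which the withholding of payment becomes due.

2026/01/11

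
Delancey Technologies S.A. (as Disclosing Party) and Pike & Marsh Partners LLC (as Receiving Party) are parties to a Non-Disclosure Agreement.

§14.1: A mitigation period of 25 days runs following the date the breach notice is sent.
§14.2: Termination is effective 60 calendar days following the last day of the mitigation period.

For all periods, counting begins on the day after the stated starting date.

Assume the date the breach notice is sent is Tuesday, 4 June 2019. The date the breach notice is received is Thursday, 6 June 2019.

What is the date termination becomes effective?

28 August 2019

The last day of the mitigation period: 25 calendar days after 4 June 2019 is 29 June 2019.
The date termination becomes effective: 60 calendar days after 29 June 2019 is 28 August 2019.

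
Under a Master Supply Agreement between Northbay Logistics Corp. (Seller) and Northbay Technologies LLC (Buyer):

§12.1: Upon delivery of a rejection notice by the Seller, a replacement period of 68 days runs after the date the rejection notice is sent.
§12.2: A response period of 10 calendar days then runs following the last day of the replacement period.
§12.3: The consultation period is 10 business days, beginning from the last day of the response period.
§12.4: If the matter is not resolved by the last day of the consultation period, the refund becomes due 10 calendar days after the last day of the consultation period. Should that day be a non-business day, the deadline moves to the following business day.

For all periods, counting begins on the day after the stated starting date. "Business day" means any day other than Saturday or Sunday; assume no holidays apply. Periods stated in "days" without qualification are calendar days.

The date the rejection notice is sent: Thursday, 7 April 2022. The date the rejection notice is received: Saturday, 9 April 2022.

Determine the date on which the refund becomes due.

18 July 2022

The last day of the replacement period: 7 April 2022 + 68 days = 14 June 2022.
The last day of the response period: 14 June 2022 + 10 days = 24 June 2022.
The last day of the consultation period: counting 10 business days from Friday, 24 June 2022 (Jun 27, Jun 28, Jun 29, Jun 30, Jul 1, Jul 4, Jul 5, Jul 6, Jul 7, Jul 8, skipping weekends) reaches Friday, 8 July 2022.
The date on which the refund becomes due: 10 calendar days after 8 July 2022 is 18 July 2022. 18 July 2022 is a Monday, so no roll-forward applies.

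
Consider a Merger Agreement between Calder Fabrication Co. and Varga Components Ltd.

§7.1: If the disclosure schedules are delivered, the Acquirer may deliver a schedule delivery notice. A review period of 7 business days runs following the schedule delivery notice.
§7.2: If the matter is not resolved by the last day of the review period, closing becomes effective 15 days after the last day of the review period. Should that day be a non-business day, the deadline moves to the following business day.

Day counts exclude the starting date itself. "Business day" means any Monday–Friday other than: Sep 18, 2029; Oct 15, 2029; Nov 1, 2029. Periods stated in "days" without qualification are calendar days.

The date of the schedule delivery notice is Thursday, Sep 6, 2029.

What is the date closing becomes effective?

Oct 2, 2029

From Thursday, Sep 6, 2029, 7 business days (Sep 7, Sep 10, Sep 11, Sep 12, Sep 13, Sep 14, Sep 17, skipping weekends) brings us to Monday, Sep 17, 2029, which is the last day of the review period.
Adding 15 calendar days to Sep 17, 2029 gives Oct 2, 2029, which is the date closing becomes effective. Oct 2, 2029 is a Tuesday and is not a listed holiday, so no roll-forward applies.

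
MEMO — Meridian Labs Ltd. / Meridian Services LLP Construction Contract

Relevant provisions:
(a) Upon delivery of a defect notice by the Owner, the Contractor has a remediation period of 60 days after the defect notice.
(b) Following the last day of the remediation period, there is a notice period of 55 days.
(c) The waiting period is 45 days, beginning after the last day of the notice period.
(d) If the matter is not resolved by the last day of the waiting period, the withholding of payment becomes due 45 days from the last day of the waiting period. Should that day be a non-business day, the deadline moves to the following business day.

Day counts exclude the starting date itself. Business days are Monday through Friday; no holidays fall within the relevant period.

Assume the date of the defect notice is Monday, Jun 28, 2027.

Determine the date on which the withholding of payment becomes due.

The last day of the remediation period: Jun 28, 2027 + 60 days = Aug 27, 2027.
The last day of the notice period: 55 calendar days after Aug 27, 2027 is Oct 21, 2027.
Adding 45 calendar days to Oct 21, 2027 gives Dec 5, 2027, which is the last day of the waiting period.
The date on which the withholding of payment becomes due: 45 calendar days after Dec 5, 2027 is Jan 19, 2028. Jan 19, 2028 is a Wednesday, so no roll-forward applies.

Jan 19, 2028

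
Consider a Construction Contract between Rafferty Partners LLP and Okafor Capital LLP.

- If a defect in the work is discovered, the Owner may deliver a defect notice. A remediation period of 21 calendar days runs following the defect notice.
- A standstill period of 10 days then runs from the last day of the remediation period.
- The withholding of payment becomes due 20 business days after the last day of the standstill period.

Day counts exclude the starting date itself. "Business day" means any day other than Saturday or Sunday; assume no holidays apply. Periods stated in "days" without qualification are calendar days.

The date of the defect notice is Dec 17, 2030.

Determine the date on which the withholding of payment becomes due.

The last day of the remediation period: 21 calendar days after Dec 17, 2030 is Jan 7, 2031.
The last day of the standstill period: 10 calendar days after Jan 7, 2031 is Jan 17, 2031.
From Friday, Jan 17, 2031, 20 business days (Jan 20, Jan 21, Jan 22, Jan 23, …, Feb 12, Feb 13, Feb 14, skipping weekends) brings us to Friday, Feb 14, 2031, which is the date on which the withholding of payment becomes due.

Feb 14, 2031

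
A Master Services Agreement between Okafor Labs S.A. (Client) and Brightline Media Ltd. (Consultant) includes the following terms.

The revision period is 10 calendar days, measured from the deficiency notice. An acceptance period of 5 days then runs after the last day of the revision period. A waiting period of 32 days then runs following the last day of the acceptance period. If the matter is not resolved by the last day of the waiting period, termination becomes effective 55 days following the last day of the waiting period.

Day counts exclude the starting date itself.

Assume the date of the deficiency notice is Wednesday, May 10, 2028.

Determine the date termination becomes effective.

The last day of the revision period: May 10, 2028 + 10 days = May 20, 2028.
The last day of the acceptance period: 5 calendar days after May 20, 2028 is May 25, 2028.
The last day of the waiting period: 32 calendar days after May 25, 2028 is June 26, 2028.
Adding 55 calendar days to June 26, 2028 gives August 20, 2028, which is the date termination becomes effective.

August 20, 2028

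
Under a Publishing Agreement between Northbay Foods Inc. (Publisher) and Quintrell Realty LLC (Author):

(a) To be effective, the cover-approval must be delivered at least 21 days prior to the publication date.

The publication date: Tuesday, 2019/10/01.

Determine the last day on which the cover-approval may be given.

2019/10/01 minus 21 days is 2019/09/10.

2019/09/10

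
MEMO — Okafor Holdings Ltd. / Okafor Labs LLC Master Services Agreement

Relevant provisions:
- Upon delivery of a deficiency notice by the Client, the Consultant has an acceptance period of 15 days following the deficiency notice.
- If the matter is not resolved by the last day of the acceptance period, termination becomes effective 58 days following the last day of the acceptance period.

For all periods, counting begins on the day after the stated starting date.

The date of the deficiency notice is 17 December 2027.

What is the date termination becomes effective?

Adding 15 calendar days to 17 December 2027 gives 1 January 2028, which is the last day of the acceptance period.
Adding 58 calendar days to 1 January 2028 gives 28 February 2028, which is the date termination becomes effective.

28 February 2028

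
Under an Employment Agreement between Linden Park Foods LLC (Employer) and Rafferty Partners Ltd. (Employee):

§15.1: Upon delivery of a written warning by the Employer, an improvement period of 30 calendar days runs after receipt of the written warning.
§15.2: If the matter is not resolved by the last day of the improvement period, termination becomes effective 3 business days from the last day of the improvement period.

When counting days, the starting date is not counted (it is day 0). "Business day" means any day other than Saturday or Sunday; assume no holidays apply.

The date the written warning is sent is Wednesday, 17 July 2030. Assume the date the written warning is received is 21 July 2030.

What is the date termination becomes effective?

23 August 2030

The last day of the improvement period: 30 calendar days after 21 July 2030 is 20 August 2030.
The date termination becomes effective: 3 business days after Tuesday, 20 August 2030, skipping weekends — Aug 21, Aug 22, Aug 23 — lands on Friday, 23 August 2030.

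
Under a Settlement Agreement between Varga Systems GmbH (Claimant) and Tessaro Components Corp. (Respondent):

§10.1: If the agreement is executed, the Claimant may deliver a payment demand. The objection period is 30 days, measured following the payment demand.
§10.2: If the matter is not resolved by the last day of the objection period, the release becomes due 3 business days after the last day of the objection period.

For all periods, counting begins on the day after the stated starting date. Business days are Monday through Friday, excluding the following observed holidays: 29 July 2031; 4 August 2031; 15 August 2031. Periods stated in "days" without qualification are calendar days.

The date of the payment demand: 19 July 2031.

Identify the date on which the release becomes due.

Adding 30 calendar days to 19 July 2031 gives 18 August 2031, which is the last day of the objection period.
The date on which the release becomes due: counting 3 business days from Monday, 18 August 2031 (Aug 19, Aug 20, Aug 21, skipping weekends) reaches Thursday, 21 August 2031.

21 August 2031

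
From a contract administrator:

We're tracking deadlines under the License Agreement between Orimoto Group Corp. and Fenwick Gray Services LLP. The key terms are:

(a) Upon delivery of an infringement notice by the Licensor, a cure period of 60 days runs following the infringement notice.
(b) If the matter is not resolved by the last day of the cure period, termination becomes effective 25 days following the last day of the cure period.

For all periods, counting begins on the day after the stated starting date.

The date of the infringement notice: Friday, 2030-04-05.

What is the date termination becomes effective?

2030-06-29

Adding 60 calendar days to 2030-04-05 gives 2030-06-04, which is the last day of the cure period.
The date termination becomes effective: 2030-06-04 + 25 days = 2030-06-29.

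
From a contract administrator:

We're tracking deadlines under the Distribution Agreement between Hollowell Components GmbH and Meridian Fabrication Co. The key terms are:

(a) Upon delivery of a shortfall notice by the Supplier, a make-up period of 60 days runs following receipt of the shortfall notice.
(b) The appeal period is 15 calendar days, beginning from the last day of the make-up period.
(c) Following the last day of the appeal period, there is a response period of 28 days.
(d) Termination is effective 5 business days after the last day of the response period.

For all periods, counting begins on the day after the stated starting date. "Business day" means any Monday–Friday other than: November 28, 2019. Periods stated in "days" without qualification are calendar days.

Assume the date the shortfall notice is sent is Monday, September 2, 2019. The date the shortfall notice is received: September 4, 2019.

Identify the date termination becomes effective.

December 23, 2019

The last day of the make-up period: September 4, 2019 + 60 days = November 3, 2019.
The last day of the appeal period: 15 calendar days after November 3, 2019 is November 18, 2019.
The last day of the response period: November 18, 2019 + 28 days = December 16, 2019.
The date termination becomes effective: 5 business days after Monday, December 16, 2019, skipping weekends — Dec 17, Dec 18, Dec 19, Dec 20, Dec 23 — lands on Monday, December 23, 2019.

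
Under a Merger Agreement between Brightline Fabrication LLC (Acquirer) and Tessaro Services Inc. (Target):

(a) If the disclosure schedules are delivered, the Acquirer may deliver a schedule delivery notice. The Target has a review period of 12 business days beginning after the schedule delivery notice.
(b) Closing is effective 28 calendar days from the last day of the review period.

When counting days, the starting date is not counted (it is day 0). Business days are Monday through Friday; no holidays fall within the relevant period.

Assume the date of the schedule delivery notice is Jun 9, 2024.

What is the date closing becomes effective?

Jul 23, 2024

The last day of the review period: counting 12 business days from Sunday, Jun 9, 2024 (Jun 10, Jun 11, Jun 12, Jun 13, …, Jun 21, Jun 24, Jun 25, skipping weekends) reaches Tuesday, Jun 25, 2024.
The date closing becomes effective: Jun 25, 2024 + 28 days = Jul 23, 2024.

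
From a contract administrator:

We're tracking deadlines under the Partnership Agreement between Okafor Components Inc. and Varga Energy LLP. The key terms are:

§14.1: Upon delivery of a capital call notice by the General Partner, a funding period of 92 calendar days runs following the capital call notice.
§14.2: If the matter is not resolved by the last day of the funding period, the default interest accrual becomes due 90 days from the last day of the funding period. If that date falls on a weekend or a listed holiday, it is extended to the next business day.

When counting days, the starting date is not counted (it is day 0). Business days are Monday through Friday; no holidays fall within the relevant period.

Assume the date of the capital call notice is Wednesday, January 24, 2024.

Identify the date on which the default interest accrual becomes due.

July 24, 2024

Adding 92 calendar days to January 24, 2024 gives April 25, 2024, which is the last day of the funding period.
The date on which the default interest accrual becomes due: April 25, 2024 + 90 days = July 24, 2024. July 24, 2024 is a Wednesday, so no roll-forward applies.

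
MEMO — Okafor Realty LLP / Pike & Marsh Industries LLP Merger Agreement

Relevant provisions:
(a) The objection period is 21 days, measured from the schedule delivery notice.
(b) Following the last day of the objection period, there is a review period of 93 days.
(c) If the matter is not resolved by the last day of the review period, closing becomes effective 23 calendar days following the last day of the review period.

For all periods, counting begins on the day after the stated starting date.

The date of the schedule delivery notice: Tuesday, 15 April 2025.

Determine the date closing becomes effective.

The last day of the objection period: 15 April 2025 + 21 days = 6 May 2025.
The last day of the review period: 6 May 2025 + 93 days = 7 August 2025.
The date closing becomes effective: 7 August 2025 + 23 days = 30 August 2025.

30 August 2025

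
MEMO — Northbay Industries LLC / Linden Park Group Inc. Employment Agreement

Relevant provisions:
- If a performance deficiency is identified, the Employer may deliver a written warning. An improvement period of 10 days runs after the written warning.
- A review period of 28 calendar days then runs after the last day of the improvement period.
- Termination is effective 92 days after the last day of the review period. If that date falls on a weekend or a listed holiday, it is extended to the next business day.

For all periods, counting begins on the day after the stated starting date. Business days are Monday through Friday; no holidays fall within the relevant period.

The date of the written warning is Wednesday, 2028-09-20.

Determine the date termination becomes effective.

2029-01-29

Adding 10 calendar days to 2028-09-20 gives 2028-09-30, which is the last day of the improvement period.
The last day of the review period: 2028-09-30 + 28 days = 2028-10-28.
Adding 92 calendar days to 2028-10-28 gives 2029-01-28, which is the date termination becomes effective. That falls on a Sunday, so it rolls to the next business day, Monday, 2029-01-29.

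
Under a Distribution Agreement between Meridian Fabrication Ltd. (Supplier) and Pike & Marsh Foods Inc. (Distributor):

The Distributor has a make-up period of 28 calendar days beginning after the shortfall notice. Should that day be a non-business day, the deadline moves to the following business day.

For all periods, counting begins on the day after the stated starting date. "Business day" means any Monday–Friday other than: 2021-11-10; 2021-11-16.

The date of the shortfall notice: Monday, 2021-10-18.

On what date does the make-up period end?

The last day of the make-up period: 2021-10-18 + 28 days = 2021-11-15. 2021-11-15 is a Monday and is not a listed holiday, so no roll-forward applies.

2021-11-15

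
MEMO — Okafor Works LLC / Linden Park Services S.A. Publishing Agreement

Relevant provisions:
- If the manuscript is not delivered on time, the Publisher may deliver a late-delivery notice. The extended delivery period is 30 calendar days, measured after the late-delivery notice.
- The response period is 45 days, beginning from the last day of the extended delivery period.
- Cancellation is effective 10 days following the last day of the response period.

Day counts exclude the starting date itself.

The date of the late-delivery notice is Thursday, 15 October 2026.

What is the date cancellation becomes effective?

8 January 2027

The last day of the extended delivery period: 30 calendar days after 15 October 2026 is 14 November 2026.
The last day of the response period: 45 calendar days after 14 November 2026 is 29 December 2026.
The date cancellation becomes effective: 10 calendar days after 29 December 2026 is 8 January 2027.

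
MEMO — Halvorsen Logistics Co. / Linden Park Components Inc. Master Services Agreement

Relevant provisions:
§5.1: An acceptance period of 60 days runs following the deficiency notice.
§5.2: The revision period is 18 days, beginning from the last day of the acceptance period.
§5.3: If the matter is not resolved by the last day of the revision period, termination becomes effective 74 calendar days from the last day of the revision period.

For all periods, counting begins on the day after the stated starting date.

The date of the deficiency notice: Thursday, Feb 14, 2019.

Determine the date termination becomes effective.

The last day of the acceptance period: Feb 14, 2019 + 60 days = Apr 15, 2019.
The last day of the revision period: 18 calendar days after Apr 15, 2019 is May 3, 2019.
Adding 74 calendar days to May 3, 2019 gives Jul 16, 2019, which is the date termination becomes effective.

Jul 16, 2019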